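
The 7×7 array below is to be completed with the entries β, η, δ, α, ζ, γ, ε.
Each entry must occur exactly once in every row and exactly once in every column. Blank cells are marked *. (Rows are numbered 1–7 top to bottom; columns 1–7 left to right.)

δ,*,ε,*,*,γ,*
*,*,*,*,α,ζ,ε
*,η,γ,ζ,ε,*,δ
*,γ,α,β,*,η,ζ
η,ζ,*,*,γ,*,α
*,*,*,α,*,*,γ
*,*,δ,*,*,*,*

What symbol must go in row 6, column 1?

β

Row 1, column 4: row 1 has {δ, γ, ε} and column 4 has {β, α, ζ}, leaving only η.
Row 1, column 7: row 1 has {η, δ, γ, ε} and column 7 has {δ, α, ζ, γ, ε}, leaving only β.
Row 1, column 2: row 1 has {β, η, δ, γ, ε} and column 2 has {η, ζ, γ}, leaving only α.
Row 1, column 5: row 1 has {β, η, δ, α, γ, ε} and column 5 has {α, γ, ε}, leaving only ζ.
Row 4, column 1: row 4 has {β, η, α, ζ, γ} and column 1 has {η, δ}, leaving only ε.
Row 4, column 5: row 4 has {β, η, α, ζ, γ, ε} and column 5 has {α, ζ, γ, ε}, leaving only δ.
Row 5, column 3: row 5 has {η, α, ζ, γ} and column 3 has {δ, α, γ, ε}, leaving only β.
Row 2, column 3: row 2 has {α, ζ, ε} and column 3 has {β, δ, α, γ, ε}, leaving only η.
Row 6, column 3: row 6 has {α, γ} and column 3 has {β, η, δ, α, γ, ε}, leaving only ζ.
Row 6 already has {α, ζ, γ} and column 1 already has {η, δ, ε}, so row 6, column 1 must be β.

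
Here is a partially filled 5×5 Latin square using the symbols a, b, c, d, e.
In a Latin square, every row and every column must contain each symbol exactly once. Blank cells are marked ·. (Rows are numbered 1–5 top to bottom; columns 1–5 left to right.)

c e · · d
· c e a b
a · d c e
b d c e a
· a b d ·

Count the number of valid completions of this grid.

1

Row 1, column 3: eliminating its row and column leaves {a}.
Row 1, column 4: eliminating its row and column leaves {b}.
Row 2, column 1: eliminating its row and column leaves {d}.
Row 3, column 2: eliminating its row and column leaves {b}.
Row 5, column 1: eliminating its row and column leaves {e}.
Row 5, column 5: eliminating its row and column leaves {c}.
Only one assignment across all blanks avoids any row or column repeat, giving 1 completion.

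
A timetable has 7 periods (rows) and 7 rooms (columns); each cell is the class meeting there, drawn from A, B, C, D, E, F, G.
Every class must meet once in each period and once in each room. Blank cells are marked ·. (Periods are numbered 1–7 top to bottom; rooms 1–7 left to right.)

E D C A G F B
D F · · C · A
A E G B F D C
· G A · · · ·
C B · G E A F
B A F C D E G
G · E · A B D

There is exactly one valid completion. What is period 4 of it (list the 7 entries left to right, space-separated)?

Period 4, room 1: period 4 has {A, G} and room 1 has {A, B, C, D, E, G}, leaving only F.
Period 4, room 5: period 4 has {A, F, G} and room 5 has {A, C, D, E, F, G}, leaving only B.
Period 4, room 6: period 4 has {A, B, F, G} and room 6 has {A, B, D, E, F}, leaving only C.
Period 4, room 7: period 4 has {A, B, C, F, G} and room 7 has {A, B, C, D, F, G}, leaving only E.
Period 4, room 4: period 4 has {A, B, C, E, F, G} and room 4 has {A, B, C, G}, leaving only D.
So period 4 reads: F G A D B C E.

F G A D B C E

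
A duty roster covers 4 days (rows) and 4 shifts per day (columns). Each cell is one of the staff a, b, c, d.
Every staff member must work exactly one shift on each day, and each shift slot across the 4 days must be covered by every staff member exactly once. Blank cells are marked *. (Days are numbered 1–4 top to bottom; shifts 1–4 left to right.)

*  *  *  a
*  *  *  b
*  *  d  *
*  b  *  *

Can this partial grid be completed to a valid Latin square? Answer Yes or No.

No day or shift among the givens repeats a symbol, and propagating forced cells runs into no contradiction.
One valid completion exists (for instance, c d b a / d c a b / b a d c / a b c d).

Yes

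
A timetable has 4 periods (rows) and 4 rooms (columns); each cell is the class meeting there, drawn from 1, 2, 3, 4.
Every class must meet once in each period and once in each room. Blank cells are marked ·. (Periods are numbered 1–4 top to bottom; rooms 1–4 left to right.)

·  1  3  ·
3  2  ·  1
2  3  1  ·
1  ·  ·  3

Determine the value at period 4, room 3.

Period 1, room 1: period 1 has {1, 3} and room 1 has {1, 2, 3}, leaving only 4.
Period 1, room 4: period 1 has {1, 3, 4} and room 4 has {1, 3}, leaving only 2.
Period 2, room 3: period 2 has {1, 2, 3} and room 3 has {1, 3}, leaving only 4.
Period 4 already has {1, 3} and room 3 already has {1, 3, 4}, so period 4, room 3 must be 2.

2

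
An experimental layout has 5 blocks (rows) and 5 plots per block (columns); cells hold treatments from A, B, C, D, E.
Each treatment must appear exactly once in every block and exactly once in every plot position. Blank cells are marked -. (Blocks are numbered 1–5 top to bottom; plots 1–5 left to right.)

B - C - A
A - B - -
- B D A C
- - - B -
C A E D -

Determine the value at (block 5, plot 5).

B

Block 5 already has {A, C, D, E} and plot 5 already has {A, C}, so block 5, plot 5 must be B.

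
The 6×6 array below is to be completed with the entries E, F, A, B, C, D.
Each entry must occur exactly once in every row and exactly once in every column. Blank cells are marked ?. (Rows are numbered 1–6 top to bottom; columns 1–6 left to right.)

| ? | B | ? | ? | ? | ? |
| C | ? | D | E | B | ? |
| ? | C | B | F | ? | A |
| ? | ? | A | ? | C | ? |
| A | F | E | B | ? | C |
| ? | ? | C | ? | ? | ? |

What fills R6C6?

E

Row 1, column 3: row 1 has {B} and column 3 has {E, A, B, C, D}, leaving only F.
Row 2, column 2: row 2 has {E, B, C, D} and column 2 has {F, B, C}, leaving only A.
Row 2, column 6: row 2 has {E, A, B, C, D} and column 6 has {A, C}, leaving only F.
Row 4, column 4: row 4 has {A, C} and column 4 has {E, F, B}, leaving only D.
Row 4, column 2: row 4 has {A, C, D} and column 2 has {F, A, B, C}, leaving only E.
Row 4, column 6: row 4 has {E, A, C, D} and column 6 has {F, A, C}, leaving only B.
Row 4, column 1: row 4 has {E, A, B, C, D} and column 1 has {A, C}, leaving only F.
Row 5, column 5: row 5 has {E, F, A, B, C} and column 5 has {B, C}, leaving only D.
Row 3, column 5: row 3 has {F, A, B, C} and column 5 has {B, C, D}, leaving only E.
Row 1, column 5: row 1 has {F, B} and column 5 has {E, B, C, D}, leaving only A.
Row 1, column 4: row 1 has {F, A, B} and column 4 has {E, F, B, D}, leaving only C.
Row 3, column 1: row 3 has {E, F, A, B, C} and column 1 has {F, A, C}, leaving only D.
Row 1, column 1: row 1 has {F, A, B, C} and column 1 has {F, A, C, D}, leaving only E.
Row 1, column 6: row 1 has {E, F, A, B, C} and column 6 has {F, A, B, C}, leaving only D.
Row 6 already has {C} and column 6 already has {F, A, B, C, D}, so row 6, column 6 must be E.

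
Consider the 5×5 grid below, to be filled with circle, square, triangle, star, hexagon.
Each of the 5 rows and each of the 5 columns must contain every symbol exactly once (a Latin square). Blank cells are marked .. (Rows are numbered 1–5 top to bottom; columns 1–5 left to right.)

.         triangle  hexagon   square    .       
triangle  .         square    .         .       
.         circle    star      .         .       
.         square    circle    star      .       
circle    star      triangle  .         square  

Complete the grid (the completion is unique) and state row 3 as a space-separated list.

Row 1, column 1: row 1 has {square, triangle, hexagon} and column 1 has {circle, triangle}, leaving only star.
Row 1, column 5: row 1 has {square, triangle, star, hexagon} and column 5 has {square}, leaving only circle.
Row 2, column 2: row 2 has {square, triangle} and column 2 has {circle, square, triangle, star}, leaving only hexagon.
Row 2, column 4: row 2 has {square, triangle, hexagon} and column 4 has {square, star}, leaving only circle.
Row 2, column 5: row 2 has {circle, square, triangle, hexagon} and column 5 has {circle, square}, leaving only star.
Row 4, column 1: row 4 has {circle, square, star} and column 1 has {circle, triangle, star}, leaving only hexagon.
Row 3, column 1: row 3 has {circle, star} and column 1 has {circle, triangle, star, hexagon}, leaving only square.
Row 4, column 5: row 4 has {circle, square, star, hexagon} and column 5 has {circle, square, star}, leaving only triangle.
Row 3, column 5: row 3 has {circle, square, star} and column 5 has {circle, square, triangle, star}, leaving only hexagon.
Row 3, column 4: row 3 has {circle, square, star, hexagon} and column 4 has {circle, square, star}, leaving only triangle.
So row 3 reads: square circle star triangle hexagon.

square circle star triangle hexagon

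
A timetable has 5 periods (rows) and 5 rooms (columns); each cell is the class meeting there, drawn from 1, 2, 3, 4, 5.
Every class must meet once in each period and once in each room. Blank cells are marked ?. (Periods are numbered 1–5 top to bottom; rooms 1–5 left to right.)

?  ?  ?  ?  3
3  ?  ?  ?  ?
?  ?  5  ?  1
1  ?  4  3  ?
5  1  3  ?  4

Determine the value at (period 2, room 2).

Period 5, room 4: period 5 has {1, 3, 4, 5} and room 4 has {3}, leaving only 2.
Period 3, room 4: period 3 has {1, 5} and room 4 has {2, 3}, leaving only 4.
Period 3, room 1: period 3 has {1, 4, 5} and room 1 has {1, 3, 5}, leaving only 2.
Period 1, room 1: period 1 has {3} and room 1 has {1, 2, 3, 5}, leaving only 4.
Period 3, room 2: period 3 has {1, 2, 4, 5} and room 2 has {1}, leaving only 3.
Period 2, room 2 is narrowed to {2, 4, 5}.
If it were 2, then period 4, room 2 would be left with no valid symbol.
If it were 5, then period 4, room 2 would be left with no valid symbol.
So period 2, room 2 must be 4.

4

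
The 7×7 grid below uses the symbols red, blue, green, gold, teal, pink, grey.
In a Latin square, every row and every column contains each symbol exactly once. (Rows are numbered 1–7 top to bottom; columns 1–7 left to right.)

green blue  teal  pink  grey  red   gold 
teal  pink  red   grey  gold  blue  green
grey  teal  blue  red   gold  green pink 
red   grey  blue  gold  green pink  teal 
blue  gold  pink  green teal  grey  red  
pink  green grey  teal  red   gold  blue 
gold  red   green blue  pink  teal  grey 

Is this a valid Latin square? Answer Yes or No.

No

Every row is a permutation, but column 3 contains blue twice (at rows 3 and 4).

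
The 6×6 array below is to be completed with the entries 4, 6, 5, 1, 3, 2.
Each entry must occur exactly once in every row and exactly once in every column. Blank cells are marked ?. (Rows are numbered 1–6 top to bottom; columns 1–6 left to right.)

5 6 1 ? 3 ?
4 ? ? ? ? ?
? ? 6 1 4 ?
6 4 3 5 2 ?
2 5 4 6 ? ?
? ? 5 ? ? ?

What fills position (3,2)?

Row 2, column 3: row 2 has {4} and column 3 has {4, 6, 5, 1, 3}, leaving only 2.
Row 2, column 4: row 2 has {4, 2} and column 4 has {6, 5, 1}, leaving only 3.
Row 2, column 2: row 2 has {4, 3, 2} and column 2 has {4, 6, 5}, leaving only 1.
Row 3, column 1: row 3 has {4, 6, 1} and column 1 has {4, 6, 5, 2}, leaving only 3.
Row 3 already has {4, 6, 1, 3} and column 2 already has {4, 6, 5, 1}, so row 3, column 2 must be 2.

2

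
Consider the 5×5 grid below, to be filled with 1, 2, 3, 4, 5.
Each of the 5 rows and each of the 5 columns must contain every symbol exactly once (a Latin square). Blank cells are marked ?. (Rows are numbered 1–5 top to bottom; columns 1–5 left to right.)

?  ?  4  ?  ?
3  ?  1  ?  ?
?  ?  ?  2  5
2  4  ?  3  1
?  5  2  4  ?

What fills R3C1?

Row 2, column 2: row 2 has {1, 3} and column 2 has {4, 5}, leaving only 2.
Row 2, column 4: row 2 has {1, 2, 3} and column 4 has {2, 3, 4}, leaving only 5.
Row 1, column 4: row 1 has {4} and column 4 has {2, 3, 4, 5}, leaving only 1.
Row 1, column 1: row 1 has {1, 4} and column 1 has {2, 3}, leaving only 5.
Row 1, column 2: row 1 has {1, 4, 5} and column 2 has {2, 4, 5}, leaving only 3.
Row 1, column 5: row 1 has {1, 3, 4, 5} and column 5 has {1, 5}, leaving only 2.
Row 2, column 5: row 2 has {1, 2, 3, 5} and column 5 has {1, 2, 5}, leaving only 4.
Row 3, column 2: row 3 has {2, 5} and column 2 has {2, 3, 4, 5}, leaving only 1.
Row 3 already has {1, 2, 5} and column 1 already has {2, 3, 5}, so row 3, column 1 must be 4.

4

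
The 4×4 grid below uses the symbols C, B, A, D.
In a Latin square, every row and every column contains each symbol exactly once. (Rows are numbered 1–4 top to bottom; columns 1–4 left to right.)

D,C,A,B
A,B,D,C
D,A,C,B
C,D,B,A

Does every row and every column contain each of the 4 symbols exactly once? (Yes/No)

No

Every row is a permutation, but column 4 contains B twice (at rows 1 and 3).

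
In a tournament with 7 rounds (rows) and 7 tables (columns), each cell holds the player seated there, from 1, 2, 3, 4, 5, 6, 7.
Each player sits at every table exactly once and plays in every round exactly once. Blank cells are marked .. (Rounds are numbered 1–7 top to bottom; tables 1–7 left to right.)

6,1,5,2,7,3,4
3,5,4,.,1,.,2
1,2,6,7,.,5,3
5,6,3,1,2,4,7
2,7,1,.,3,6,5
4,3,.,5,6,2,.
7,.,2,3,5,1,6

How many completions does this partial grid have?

Round 2, table 4: eliminating its round and table leaves {6}.
Round 2, table 6: eliminating its round and table leaves {7}.
Round 3, table 5: eliminating its round and table leaves {4}.
Round 5, table 4: eliminating its round and table leaves {4}.
Round 6, table 3: eliminating its round and table leaves {7}.
Round 6, table 7: eliminating its round and table leaves {1}.
Round 7, table 2: eliminating its round and table leaves {4}.
Only one assignment across all blanks avoids any round or table repeat, giving 1 completion.

1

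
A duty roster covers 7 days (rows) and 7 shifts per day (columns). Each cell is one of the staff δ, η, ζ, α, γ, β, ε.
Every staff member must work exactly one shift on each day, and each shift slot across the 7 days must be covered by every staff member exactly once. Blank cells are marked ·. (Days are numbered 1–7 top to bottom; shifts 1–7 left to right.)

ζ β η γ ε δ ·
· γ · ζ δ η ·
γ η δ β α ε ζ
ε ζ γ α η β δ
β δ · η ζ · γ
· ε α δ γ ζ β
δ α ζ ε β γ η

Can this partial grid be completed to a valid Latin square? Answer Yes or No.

Yes

No day or shift among the givens repeats a symbol, and propagating forced cells runs into no contradiction.
One valid completion exists (for instance, ζ β η γ ε δ α / α γ β ζ δ η ε / γ η δ β α ε ζ / ε ζ γ α η β δ / β δ ε η ζ α γ / η ε α δ γ ζ β / δ α ζ ε β γ η).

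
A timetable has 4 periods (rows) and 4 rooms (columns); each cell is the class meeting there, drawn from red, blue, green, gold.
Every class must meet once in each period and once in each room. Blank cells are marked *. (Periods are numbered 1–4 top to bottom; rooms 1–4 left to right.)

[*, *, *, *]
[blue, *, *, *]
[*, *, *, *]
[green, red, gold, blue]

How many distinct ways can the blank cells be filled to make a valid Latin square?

Period 1, room 1: eliminating its period and room leaves {red, gold}.
Period 1, room 2: eliminating its period and room leaves {blue, green, gold}.
Period 1, room 3: eliminating its period and room leaves {red, blue, green}.
Period 1, room 4: eliminating its period and room leaves {red, green, gold}.
Period 2, room 2: eliminating its period and room leaves {green, gold}.
Period 2, room 3: eliminating its period and room leaves {red, green}.
Period 2, room 4: eliminating its period and room leaves {red, green, gold}.
Period 3, room 1: eliminating its period and room leaves {red, gold}.
Period 3, room 2: eliminating its period and room leaves {blue, green, gold}.
Period 3, room 3: eliminating its period and room leaves {red, blue, green}.
Period 3, room 4: eliminating its period and room leaves {red, green, gold}.
Enumerating the assignments across these blanks that avoid any period or room repeat gives 8 completions.

8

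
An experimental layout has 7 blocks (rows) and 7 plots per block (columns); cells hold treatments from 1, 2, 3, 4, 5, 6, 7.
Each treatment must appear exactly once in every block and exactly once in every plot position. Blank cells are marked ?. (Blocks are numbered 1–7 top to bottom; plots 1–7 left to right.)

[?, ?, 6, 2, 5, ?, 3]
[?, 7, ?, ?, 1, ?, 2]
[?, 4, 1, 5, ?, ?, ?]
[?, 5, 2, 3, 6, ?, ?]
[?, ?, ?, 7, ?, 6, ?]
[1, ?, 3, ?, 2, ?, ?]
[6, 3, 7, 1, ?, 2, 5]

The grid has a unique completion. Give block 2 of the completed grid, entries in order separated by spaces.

3 7 5 6 1 4 2

Block 1, plot 2: block 1 has {2, 3, 5, 6} and plot 2 has {3, 4, 5, 7}, leaving only 1.
Block 5, plot 2: block 5 has {6, 7} and plot 2 has {1, 3, 4, 5, 7}, leaving only 2.
Block 6, plot 2: block 6 has {1, 2, 3} and plot 2 has {1, 2, 3, 4, 5, 7}, leaving only 6.
Block 6, plot 4: block 6 has {1, 2, 3, 6} and plot 4 has {1, 2, 3, 5, 7}, leaving only 4.
Block 2, plot 4: block 2 has {1, 2, 7} and plot 4 has {1, 2, 3, 4, 5, 7}, leaving only 6.
Block 6, plot 7: block 6 has {1, 2, 3, 4, 6} and plot 7 has {2, 3, 5}, leaving only 7.
Block 3, plot 7: block 3 has {1, 4, 5} and plot 7 has {2, 3, 5, 7}, leaving only 6.
Block 6, plot 6: block 6 has {1, 2, 3, 4, 6, 7} and plot 6 has {2, 6}, leaving only 5.
Block 7, plot 5: block 7 has {1, 2, 3, 5, 6, 7} and plot 5 has {1, 2, 5, 6}, leaving only 4.
Block 5, plot 5: block 5 has {2, 6, 7} and plot 5 has {1, 2, 4, 5, 6}, leaving only 3.
Block 3, plot 5: block 3 has {1, 4, 5, 6} and plot 5 has {1, 2, 3, 4, 5, 6}, leaving only 7.
Block 3, plot 6: block 3 has {1, 4, 5, 6, 7} and plot 6 has {2, 5, 6}, leaving only 3.
Block 2, plot 6: block 2 has {1, 2, 6, 7} and plot 6 has {2, 3, 5, 6}, leaving only 4.
Block 2, plot 3: block 2 has {1, 2, 4, 6, 7} and plot 3 has {1, 2, 3, 6, 7}, leaving only 5.
Block 2, plot 1: block 2 has {1, 2, 4, 5, 6, 7} and plot 1 has {1, 6}, leaving only 3.
So block 2 reads: 3 7 5 6 1 4 2.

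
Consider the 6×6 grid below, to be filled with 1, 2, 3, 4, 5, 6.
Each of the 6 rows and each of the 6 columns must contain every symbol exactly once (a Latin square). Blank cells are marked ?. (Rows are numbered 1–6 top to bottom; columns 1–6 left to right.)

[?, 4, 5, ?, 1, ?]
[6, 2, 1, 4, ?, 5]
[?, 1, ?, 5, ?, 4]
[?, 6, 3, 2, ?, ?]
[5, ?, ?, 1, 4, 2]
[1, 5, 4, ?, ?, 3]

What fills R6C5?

2

Row 1, column 6: row 1 has {1, 4, 5} and column 6 has {2, 3, 4, 5}, leaving only 6.
Row 1, column 4: row 1 has {1, 4, 5, 6} and column 4 has {1, 2, 4, 5}, leaving only 3.
Row 1, column 1: row 1 has {1, 3, 4, 5, 6} and column 1 has {1, 5, 6}, leaving only 2.
Row 2, column 5: row 2 has {1, 2, 4, 5, 6} and column 5 has {1, 4}, leaving only 3.
Row 3, column 1: row 3 has {1, 4, 5} and column 1 has {1, 2, 5, 6}, leaving only 3.
Row 4, column 1: row 4 has {2, 3, 6} and column 1 has {1, 2, 3, 5, 6}, leaving only 4.
Row 4, column 5: row 4 has {2, 3, 4, 6} and column 5 has {1, 3, 4}, leaving only 5.
Row 4, column 6: row 4 has {2, 3, 4, 5, 6} and column 6 has {2, 3, 4, 5, 6}, leaving only 1.
Row 5, column 2: row 5 has {1, 2, 4, 5} and column 2 has {1, 2, 4, 5, 6}, leaving only 3.
Row 5, column 3: row 5 has {1, 2, 3, 4, 5} and column 3 has {1, 3, 4, 5}, leaving only 6.
Row 3, column 3: row 3 has {1, 3, 4, 5} and column 3 has {1, 3, 4, 5, 6}, leaving only 2.
Row 3, column 5: row 3 has {1, 2, 3, 4, 5} and column 5 has {1, 3, 4, 5}, leaving only 6.
Row 6 already has {1, 3, 4, 5} and column 5 already has {1, 3, 4, 5, 6}, so row 6, column 5 must be 2.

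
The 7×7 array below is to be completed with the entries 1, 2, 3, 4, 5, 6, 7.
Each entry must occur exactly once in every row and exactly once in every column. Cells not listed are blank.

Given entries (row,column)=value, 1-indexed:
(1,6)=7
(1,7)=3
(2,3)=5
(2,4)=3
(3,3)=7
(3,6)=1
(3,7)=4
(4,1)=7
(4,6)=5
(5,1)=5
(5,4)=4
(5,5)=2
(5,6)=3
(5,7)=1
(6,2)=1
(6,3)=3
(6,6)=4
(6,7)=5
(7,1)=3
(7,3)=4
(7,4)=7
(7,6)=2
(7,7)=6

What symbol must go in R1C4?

1

Row 2, column 6: row 2 has {3, 5} and column 6 has {1, 2, 3, 4, 5, 7}, leaving only 6.
Row 4, column 7: row 4 has {5, 7} and column 7 has {1, 3, 4, 5, 6}, leaving only 2.
Row 2, column 7: row 2 has {3, 5, 6} and column 7 has {1, 2, 3, 4, 5, 6}, leaving only 7.
Row 5, column 3: row 5 has {1, 2, 3, 4, 5} and column 3 has {3, 4, 5, 7}, leaving only 6.
Row 4, column 3: row 4 has {2, 5, 7} and column 3 has {3, 4, 5, 6, 7}, leaving only 1.
Row 1, column 3: row 1 has {3, 7} and column 3 has {1, 3, 4, 5, 6, 7}, leaving only 2.
Row 4, column 4: row 4 has {1, 2, 5, 7} and column 4 has {3, 4, 7}, leaving only 6.
Row 5, column 2: row 5 has {1, 2, 3, 4, 5, 6} and column 2 has {1}, leaving only 7.
Row 6, column 4: row 6 has {1, 3, 4, 5} and column 4 has {3, 4, 6, 7}, leaving only 2.
Row 3, column 4: row 3 has {1, 4, 7} and column 4 has {2, 3, 4, 6, 7}, leaving only 5.
Row 1 already has {2, 3, 7} and column 4 already has {2, 3, 4, 5, 6, 7}, so row 1, column 4 must be 1.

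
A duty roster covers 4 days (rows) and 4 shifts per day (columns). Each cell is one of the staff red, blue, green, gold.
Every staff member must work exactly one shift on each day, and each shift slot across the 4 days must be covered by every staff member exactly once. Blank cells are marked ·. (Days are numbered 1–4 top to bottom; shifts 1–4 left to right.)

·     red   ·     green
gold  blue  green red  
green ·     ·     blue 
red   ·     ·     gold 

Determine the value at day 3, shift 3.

red

Day 1, shift 1: day 1 has {red, green} and shift 1 has {red, green, gold}, leaving only blue.
Day 1, shift 3: day 1 has {red, blue, green} and shift 3 has {green}, leaving only gold.
Day 3 already has {blue, green} and shift 3 already has {green, gold}, so day 3, shift 3 must be red.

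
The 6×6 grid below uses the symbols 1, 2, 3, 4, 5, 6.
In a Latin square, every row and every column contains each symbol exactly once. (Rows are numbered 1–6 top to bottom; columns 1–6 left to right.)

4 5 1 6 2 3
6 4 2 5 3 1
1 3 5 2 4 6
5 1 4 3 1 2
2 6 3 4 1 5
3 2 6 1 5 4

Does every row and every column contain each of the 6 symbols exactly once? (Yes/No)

No

Column 5 contains 1 twice (at rows 4 and 5), so it is not a permutation.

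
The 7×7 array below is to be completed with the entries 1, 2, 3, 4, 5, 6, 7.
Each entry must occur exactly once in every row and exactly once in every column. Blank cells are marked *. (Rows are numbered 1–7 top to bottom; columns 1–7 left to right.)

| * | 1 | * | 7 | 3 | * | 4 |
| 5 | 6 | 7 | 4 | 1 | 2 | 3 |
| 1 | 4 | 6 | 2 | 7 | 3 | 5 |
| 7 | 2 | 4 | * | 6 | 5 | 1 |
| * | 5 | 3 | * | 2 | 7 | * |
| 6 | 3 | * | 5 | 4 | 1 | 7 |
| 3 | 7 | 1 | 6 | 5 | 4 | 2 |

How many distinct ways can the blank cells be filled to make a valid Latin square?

Row 1, column 1: eliminating its row and column leaves {2}.
Row 1, column 3: eliminating its row and column leaves {2, 5}.
Row 1, column 6: eliminating its row and column leaves {6}.
Row 4, column 4: eliminating its row and column leaves {3}.
Row 5, column 1: eliminating its row and column leaves {4}.
Row 5, column 4: eliminating its row and column leaves {1}.
Row 5, column 7: eliminating its row and column leaves {6}.
Row 6, column 3: eliminating its row and column leaves {2}.
Only one assignment across all blanks avoids any row or column repeat, giving 1 completion.

1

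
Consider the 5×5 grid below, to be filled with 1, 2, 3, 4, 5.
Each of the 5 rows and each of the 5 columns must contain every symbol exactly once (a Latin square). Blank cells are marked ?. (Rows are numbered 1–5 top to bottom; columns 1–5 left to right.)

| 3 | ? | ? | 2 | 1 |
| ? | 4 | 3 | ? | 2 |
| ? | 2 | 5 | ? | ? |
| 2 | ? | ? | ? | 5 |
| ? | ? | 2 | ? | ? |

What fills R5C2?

Row 1, column 2: row 1 has {1, 2, 3} and column 2 has {2, 4}, leaving only 5.
Row 1, column 3: row 1 has {1, 2, 3, 5} and column 3 has {2, 3, 5}, leaving only 4.
Row 4, column 3: row 4 has {2, 5} and column 3 has {2, 3, 4, 5}, leaving only 1.
Row 4, column 2: row 4 has {1, 2, 5} and column 2 has {2, 4, 5}, leaving only 3.
Row 5 already has {2} and column 2 already has {2, 3, 4, 5}, so row 5, column 2 must be 1.

1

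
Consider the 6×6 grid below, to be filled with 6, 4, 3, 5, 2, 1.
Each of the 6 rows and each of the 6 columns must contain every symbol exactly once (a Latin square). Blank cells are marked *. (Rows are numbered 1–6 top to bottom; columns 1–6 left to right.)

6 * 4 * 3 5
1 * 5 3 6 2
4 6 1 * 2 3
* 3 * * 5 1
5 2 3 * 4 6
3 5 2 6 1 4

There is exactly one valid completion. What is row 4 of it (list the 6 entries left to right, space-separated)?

2 3 6 4 5 1

Row 4, column 1: row 4 has {3, 5, 1} and column 1 has {6, 4, 3, 5, 1}, leaving only 2.
Row 4, column 3: row 4 has {3, 5, 2, 1} and column 3 has {4, 3, 5, 2, 1}, leaving only 6.
Row 4, column 4: row 4 has {6, 3, 5, 2, 1} and column 4 has {6, 3}, leaving only 4.
So row 4 reads: 2 3 6 4 5 1.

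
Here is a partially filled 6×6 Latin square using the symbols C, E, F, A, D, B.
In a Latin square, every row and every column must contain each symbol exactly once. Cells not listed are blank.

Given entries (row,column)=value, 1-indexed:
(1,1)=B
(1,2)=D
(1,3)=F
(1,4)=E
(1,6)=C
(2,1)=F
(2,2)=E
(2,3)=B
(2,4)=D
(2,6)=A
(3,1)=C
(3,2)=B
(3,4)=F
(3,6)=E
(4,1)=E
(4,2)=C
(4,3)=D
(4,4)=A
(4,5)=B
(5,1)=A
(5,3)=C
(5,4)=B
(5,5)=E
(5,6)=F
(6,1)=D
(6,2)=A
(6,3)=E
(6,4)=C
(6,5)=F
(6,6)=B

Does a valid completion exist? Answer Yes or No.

No

Row 4, column 6: row 4 together with column 6 already contain {C, E, F, A, D, B} — every symbol — so nothing can go there. The grid has no valid completion.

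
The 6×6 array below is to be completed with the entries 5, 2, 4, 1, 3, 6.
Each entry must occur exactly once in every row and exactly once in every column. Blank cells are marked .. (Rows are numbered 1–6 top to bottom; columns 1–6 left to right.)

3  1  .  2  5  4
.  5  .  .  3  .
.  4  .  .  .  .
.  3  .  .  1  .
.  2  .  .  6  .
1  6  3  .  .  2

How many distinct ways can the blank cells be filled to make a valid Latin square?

Row 1, column 3: eliminating its row and column leaves {6}.
Row 2, column 1: eliminating its row and column leaves {2, 4, 6}.
Row 2, column 3: eliminating its row and column leaves {2, 4, 1, 6}.
Row 2, column 4: eliminating its row and column leaves {4, 1, 6}.
Row 2, column 6: eliminating its row and column leaves {1, 6}.
Row 3, column 1: eliminating its row and column leaves {5, 2, 6}.
Row 3, column 3: eliminating its row and column leaves {5, 2, 1, 6}.
Row 3, column 4: eliminating its row and column leaves {5, 1, 3, 6}.
Row 3, column 5: eliminating its row and column leaves {2}.
Row 3, column 6: eliminating its row and column leaves {5, 1, 3, 6}.
Row 4, column 1: eliminating its row and column leaves {5, 2, 4, 6}.
Row 4, column 3: eliminating its row and column leaves {5, 2, 4, 6}.
Row 4, column 4: eliminating its row and column leaves {5, 4, 6}.
Row 4, column 6: eliminating its row and column leaves {5, 6}.
Row 5, column 1: eliminating its row and column leaves {5, 4}.
Row 5, column 3: eliminating its row and column leaves {5, 4, 1}.
Row 5, column 4: eliminating its row and column leaves {5, 4, 1, 3}.
Row 5, column 6: eliminating its row and column leaves {5, 1, 3}.
Row 6, column 4: eliminating its row and column leaves {5, 4}.
Row 6, column 5: eliminating its row and column leaves {4}.
Enumerating the assignments across these blanks that avoid any row or column repeat gives 10 completions.

10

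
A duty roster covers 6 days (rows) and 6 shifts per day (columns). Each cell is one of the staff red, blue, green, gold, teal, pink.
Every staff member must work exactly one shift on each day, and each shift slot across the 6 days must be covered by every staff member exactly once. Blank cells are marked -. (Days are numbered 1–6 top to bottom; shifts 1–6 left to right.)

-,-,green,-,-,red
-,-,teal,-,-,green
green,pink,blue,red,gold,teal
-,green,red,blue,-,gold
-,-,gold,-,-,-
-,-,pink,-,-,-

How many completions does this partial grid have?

Day 1, shift 1: eliminating its day and shift leaves {blue, gold, teal, pink}.
Day 1, shift 2: eliminating its day and shift leaves {blue, gold, teal}.
Day 1, shift 4: eliminating its day and shift leaves {gold, teal, pink}.
Day 1, shift 5: eliminating its day and shift leaves {blue, teal, pink}.
Day 2, shift 1: eliminating its day and shift leaves {red, blue, gold, pink}.
Day 2, shift 2: eliminating its day and shift leaves {red, blue, gold}.
Day 2, shift 4: eliminating its day and shift leaves {gold, pink}.
Day 2, shift 5: eliminating its day and shift leaves {red, blue, pink}.
Day 4, shift 1: eliminating its day and shift leaves {teal, pink}.
Day 4, shift 5: eliminating its day and shift leaves {teal, pink}.
Day 5, shift 1: eliminating its day and shift leaves {red, blue, teal, pink}.
Day 5, shift 2: eliminating its day and shift leaves {red, blue, teal}.
Day 5, shift 4: eliminating its day and shift leaves {green, teal, pink}.
Day 5, shift 5: eliminating its day and shift leaves {red, blue, green, teal, pink}.
Day 5, shift 6: eliminating its day and shift leaves {blue, pink}.
Day 6, shift 1: eliminating its day and shift leaves {red, blue, gold, teal}.
Day 6, shift 2: eliminating its day and shift leaves {red, blue, gold, teal}.
Day 6, shift 4: eliminating its day and shift leaves {green, gold, teal}.
Day 6, shift 5: eliminating its day and shift leaves {red, blue, green, teal}.
Day 6, shift 6: eliminating its day and shift leaves {blue}.
Enumerating the assignments across these blanks that avoid any day or shift repeat gives 34 completions.

34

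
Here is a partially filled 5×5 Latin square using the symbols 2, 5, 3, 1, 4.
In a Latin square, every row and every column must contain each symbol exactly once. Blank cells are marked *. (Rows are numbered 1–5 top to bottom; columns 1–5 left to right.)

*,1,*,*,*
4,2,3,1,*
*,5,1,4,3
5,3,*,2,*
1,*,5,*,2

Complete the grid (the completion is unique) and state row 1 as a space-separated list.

Row 2, column 5: row 2 has {2, 3, 1, 4} and column 5 has {2, 3}, leaving only 5.
Row 1, column 5: row 1 has {1} and column 5 has {2, 5, 3}, leaving only 4.
Row 1, column 3: row 1 has {1, 4} and column 3 has {5, 3, 1}, leaving only 2.
Row 1, column 1: row 1 has {2, 1, 4} and column 1 has {5, 1, 4}, leaving only 3.
Row 1, column 4: row 1 has {2, 3, 1, 4} and column 4 has {2, 1, 4}, leaving only 5.
So row 1 reads: 3 1 2 5 4.

3 1 2 5 4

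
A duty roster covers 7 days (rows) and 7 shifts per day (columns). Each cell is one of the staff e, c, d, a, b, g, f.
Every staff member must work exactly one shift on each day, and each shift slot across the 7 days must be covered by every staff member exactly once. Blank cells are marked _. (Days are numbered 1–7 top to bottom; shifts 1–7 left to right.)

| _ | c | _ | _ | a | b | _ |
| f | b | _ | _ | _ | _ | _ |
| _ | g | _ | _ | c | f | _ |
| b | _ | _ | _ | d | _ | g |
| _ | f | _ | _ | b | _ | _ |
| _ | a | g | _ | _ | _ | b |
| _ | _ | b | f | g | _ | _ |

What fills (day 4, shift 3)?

Day 2, shift 5: day 2 has {b, f} and shift 5 has {c, d, a, b, g}, leaving only e.
Day 4, shift 2: day 4 has {d, b, g} and shift 2 has {c, a, b, g, f}, leaving only e.
Day 6, shift 5: day 6 has {a, b, g} and shift 5 has {e, c, d, a, b, g}, leaving only f.
Day 7, shift 2: day 7 has {b, g, f} and shift 2 has {e, c, a, b, g, f}, leaving only d.
Day 4, shift 3 is narrowed to {c, a, f}.
If it were c, then day 4, shift 6 would be left with no valid symbol.
If it were a, then day 4, shift 6 would be left with no valid symbol.
So day 4, shift 3 must be f.

f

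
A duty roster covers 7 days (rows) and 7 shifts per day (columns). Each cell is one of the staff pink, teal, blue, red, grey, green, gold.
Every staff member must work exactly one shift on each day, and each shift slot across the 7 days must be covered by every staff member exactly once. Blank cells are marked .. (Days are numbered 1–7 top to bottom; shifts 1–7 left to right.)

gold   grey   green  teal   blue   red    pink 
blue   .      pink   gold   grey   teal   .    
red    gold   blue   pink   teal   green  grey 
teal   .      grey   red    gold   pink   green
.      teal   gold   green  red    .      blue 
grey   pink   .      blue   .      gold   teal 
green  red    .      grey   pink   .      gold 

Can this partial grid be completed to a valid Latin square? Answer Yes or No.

Yes

No day or shift among the givens repeats a symbol, and propagating forced cells runs into no contradiction.
One valid completion exists (for instance, gold grey green teal blue red pink / blue green pink gold grey teal red / red gold blue pink teal green grey / teal blue grey red gold pink green / pink teal gold green red grey blue / grey pink red blue green gold teal / green red teal grey pink blue gold).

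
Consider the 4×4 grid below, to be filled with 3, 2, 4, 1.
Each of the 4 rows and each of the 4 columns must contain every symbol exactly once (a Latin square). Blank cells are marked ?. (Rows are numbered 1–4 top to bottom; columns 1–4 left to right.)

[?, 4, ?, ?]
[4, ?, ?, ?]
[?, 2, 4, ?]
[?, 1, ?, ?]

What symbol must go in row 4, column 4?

4

Row 2, column 2: row 2 has {4} and column 2 has {2, 4, 1}, leaving only 3.
Row 4, column 4 is narrowed to {3, 2, 4}.
If it were 3, then row 2, column 4 would be left with no valid symbol.
If it were 2, then row 3, column 4 would be left with no valid symbol.
So row 4, column 4 must be 4.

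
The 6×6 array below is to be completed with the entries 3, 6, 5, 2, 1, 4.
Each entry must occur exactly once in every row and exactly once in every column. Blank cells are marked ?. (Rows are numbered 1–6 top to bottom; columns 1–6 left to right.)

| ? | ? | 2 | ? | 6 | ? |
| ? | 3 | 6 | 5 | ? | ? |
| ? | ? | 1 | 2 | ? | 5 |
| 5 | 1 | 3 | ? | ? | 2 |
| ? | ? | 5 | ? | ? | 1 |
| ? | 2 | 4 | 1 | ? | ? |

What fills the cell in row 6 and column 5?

Row 2, column 6: row 2 has {3, 6, 5} and column 6 has {5, 2, 1}, leaving only 4.
Row 1, column 6: row 1 has {6, 2} and column 6 has {5, 2, 1, 4}, leaving only 3.
Row 1, column 4: row 1 has {3, 6, 2} and column 4 has {5, 2, 1}, leaving only 4.
Row 1, column 1: row 1 has {3, 6, 2, 4} and column 1 has {5}, leaving only 1.
Row 1, column 2: row 1 has {3, 6, 2, 1, 4} and column 2 has {3, 2, 1}, leaving only 5.
Row 2, column 1: row 2 has {3, 6, 5, 4} and column 1 has {5, 1}, leaving only 2.
Row 2, column 5: row 2 has {3, 6, 5, 2, 4} and column 5 has {6}, leaving only 1.
Row 4, column 4: row 4 has {3, 5, 2, 1} and column 4 has {5, 2, 1, 4}, leaving only 6.
Row 4, column 5: row 4 has {3, 6, 5, 2, 1} and column 5 has {6, 1}, leaving only 4.
Row 3, column 5: row 3 has {5, 2, 1} and column 5 has {6, 1, 4}, leaving only 3.
Row 6 already has {2, 1, 4} and column 5 already has {3, 6, 1, 4}, so row 6, column 5 must be 5.

5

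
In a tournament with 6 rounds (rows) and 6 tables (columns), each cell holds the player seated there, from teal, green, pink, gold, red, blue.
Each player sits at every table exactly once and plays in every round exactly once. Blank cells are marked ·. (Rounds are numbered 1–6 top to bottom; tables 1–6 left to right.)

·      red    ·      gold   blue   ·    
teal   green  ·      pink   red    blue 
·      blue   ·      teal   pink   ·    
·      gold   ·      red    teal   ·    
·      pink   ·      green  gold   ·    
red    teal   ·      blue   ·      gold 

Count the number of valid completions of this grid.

Round 1, table 1: eliminating its round and table leaves {green, pink}.
Round 1, table 3: eliminating its round and table leaves {teal, green, pink}.
Round 1, table 6: eliminating its round and table leaves {teal, green, pink}.
Round 2, table 3: eliminating its round and table leaves {gold}.
Round 3, table 1: eliminating its round and table leaves {green, gold}.
Round 3, table 3: eliminating its round and table leaves {green, gold, red}.
Round 3, table 6: eliminating its round and table leaves {green, red}.
Round 4, table 1: eliminating its round and table leaves {green, pink, blue}.
Round 4, table 3: eliminating its round and table leaves {green, pink, blue}.
Round 4, table 6: eliminating its round and table leaves {green, pink}.
Round 5, table 1: eliminating its round and table leaves {blue}.
Round 5, table 3: eliminating its round and table leaves {teal, red, blue}.
Round 5, table 6: eliminating its round and table leaves {teal, red}.
Round 6, table 3: eliminating its round and table leaves {green, pink}.
Round 6, table 5: eliminating its round and table leaves {green}.
Enumerating the assignments across these blanks that avoid any round or table repeat gives 3 completions.

3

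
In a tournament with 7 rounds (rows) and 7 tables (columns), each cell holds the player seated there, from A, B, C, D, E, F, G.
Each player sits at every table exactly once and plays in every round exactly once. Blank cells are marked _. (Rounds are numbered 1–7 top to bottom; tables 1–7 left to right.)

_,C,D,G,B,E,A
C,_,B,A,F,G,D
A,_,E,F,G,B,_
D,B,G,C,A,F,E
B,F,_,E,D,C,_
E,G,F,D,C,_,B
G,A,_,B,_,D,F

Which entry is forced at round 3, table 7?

C

Round 3 already has {A, B, E, F, G} and table 7 already has {A, B, D, E, F}, so round 3, table 7 must be C.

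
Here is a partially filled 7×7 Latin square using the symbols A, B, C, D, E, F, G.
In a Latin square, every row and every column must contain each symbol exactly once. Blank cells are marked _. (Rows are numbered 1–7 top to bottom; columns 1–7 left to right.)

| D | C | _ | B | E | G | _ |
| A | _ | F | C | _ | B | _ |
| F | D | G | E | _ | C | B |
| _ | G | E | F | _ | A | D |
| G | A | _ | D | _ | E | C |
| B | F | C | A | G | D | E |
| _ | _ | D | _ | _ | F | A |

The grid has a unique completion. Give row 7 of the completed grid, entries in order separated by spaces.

Row 7, column 4: row 7 has {A, D, F} and column 4 has {A, B, C, D, E, F}, leaving only G.
Row 1, column 3: row 1 has {B, C, D, E, G} and column 3 has {C, D, E, F, G}, leaving only A.
Row 1, column 7: row 1 has {A, B, C, D, E, G} and column 7 has {A, B, C, D, E}, leaving only F.
Row 2, column 2: row 2 has {A, B, C, F} and column 2 has {A, C, D, F, G}, leaving only E.
Row 7, column 2: row 7 has {A, D, F, G} and column 2 has {A, C, D, E, F, G}, leaving only B.
Row 7, column 5: row 7 has {A, B, D, F, G} and column 5 has {E, G}, leaving only C.
Row 7, column 1: row 7 has {A, B, C, D, F, G} and column 1 has {A, B, D, F, G}, leaving only E.
So row 7 reads: E B D G C F A.

E B D G C F A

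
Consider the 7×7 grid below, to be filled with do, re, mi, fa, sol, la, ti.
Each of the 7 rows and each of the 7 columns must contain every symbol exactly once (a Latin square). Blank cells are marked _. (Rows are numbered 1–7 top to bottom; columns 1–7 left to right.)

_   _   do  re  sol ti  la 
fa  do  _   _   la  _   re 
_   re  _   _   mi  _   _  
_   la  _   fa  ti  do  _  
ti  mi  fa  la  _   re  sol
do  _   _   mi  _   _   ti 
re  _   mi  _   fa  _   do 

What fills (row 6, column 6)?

fa

Row 1, column 1: row 1 has {do, re, sol, la, ti} and column 1 has {do, re, fa, ti}, leaving only mi.
Row 1, column 2: row 1 has {do, re, mi, sol, la, ti} and column 2 has {do, re, mi, la}, leaving only fa.
Row 3, column 7: row 3 has {re, mi} and column 7 has {do, re, sol, la, ti}, leaving only fa.
Row 4, column 1: row 4 has {do, fa, la, ti} and column 1 has {do, re, mi, fa, ti}, leaving only sol.
Row 3, column 1: row 3 has {re, mi, fa} and column 1 has {do, re, mi, fa, sol, ti}, leaving only la.
Row 3, column 6: row 3 has {re, mi, fa, la} and column 6 has {do, re, ti}, leaving only sol.
Row 2, column 6: row 2 has {do, re, fa, la} and column 6 has {do, re, sol, ti}, leaving only mi.
Row 3, column 3: row 3 has {re, mi, fa, sol, la} and column 3 has {do, mi, fa}, leaving only ti.
Row 2, column 3: row 2 has {do, re, mi, fa, la} and column 3 has {do, mi, fa, ti}, leaving only sol.
Row 2, column 4: row 2 has {do, re, mi, fa, sol, la} and column 4 has {re, mi, fa, la}, leaving only ti.
Row 3, column 4: row 3 has {re, mi, fa, sol, la, ti} and column 4 has {re, mi, fa, la, ti}, leaving only do.
Row 4, column 3: row 4 has {do, fa, sol, la, ti} and column 3 has {do, mi, fa, sol, ti}, leaving only re.
Row 4, column 7: row 4 has {do, re, fa, sol, la, ti} and column 7 has {do, re, fa, sol, la, ti}, leaving only mi.
Row 5, column 5: row 5 has {re, mi, fa, sol, la, ti} and column 5 has {mi, fa, sol, la, ti}, leaving only do.
Row 6, column 2: row 6 has {do, mi, ti} and column 2 has {do, re, mi, fa, la}, leaving only sol.
Row 6, column 3: row 6 has {do, mi, sol, ti} and column 3 has {do, re, mi, fa, sol, ti}, leaving only la.
Row 6 already has {do, mi, sol, la, ti} and column 6 already has {do, re, mi, sol, ti}, so row 6, column 6 must be fa.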